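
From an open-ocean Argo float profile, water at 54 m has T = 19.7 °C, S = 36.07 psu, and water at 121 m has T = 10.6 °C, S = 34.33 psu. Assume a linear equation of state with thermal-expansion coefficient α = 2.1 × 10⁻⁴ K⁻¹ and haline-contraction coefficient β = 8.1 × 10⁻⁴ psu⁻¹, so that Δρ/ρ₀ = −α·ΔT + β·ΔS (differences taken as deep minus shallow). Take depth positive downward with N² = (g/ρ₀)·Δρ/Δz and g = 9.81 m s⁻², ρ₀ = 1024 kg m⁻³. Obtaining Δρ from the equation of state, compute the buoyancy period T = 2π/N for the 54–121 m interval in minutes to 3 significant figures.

ΔT = -9.1 K, ΔS = -1.74 psu (deep − shallow).
Δρ/ρ₀ = −αΔT + βΔS = 1.911 × 10⁻³ − 1.4094 × 10⁻³ = 5.016 × 10⁻⁴, so Δρ ≈ 0.5136 kg m⁻³.
N² = (g/ρ₀)·Δρ/Δz = g·(Δρ/ρ₀)/Δz = 9.81 × 5.016 × 10⁻⁴ / 67 = 7.3443 × 10⁻⁵ s⁻².
N = √(7.3443 × 10⁻⁵) = 8.5699 × 10⁻³ rad s⁻¹ → T = 2π/N = 733.17 s = 12.220 min ≈ 12.2 min.

12.2 min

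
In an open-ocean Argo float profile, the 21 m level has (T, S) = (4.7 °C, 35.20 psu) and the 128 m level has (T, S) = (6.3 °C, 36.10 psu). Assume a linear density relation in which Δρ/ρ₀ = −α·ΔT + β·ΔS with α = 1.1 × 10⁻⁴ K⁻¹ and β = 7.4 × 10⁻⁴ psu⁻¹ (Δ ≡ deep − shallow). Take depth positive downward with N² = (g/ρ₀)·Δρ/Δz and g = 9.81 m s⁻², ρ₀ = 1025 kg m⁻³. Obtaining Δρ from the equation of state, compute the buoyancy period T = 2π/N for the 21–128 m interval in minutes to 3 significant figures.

ΔT = +1.6 K, ΔS = +0.90 psu (deep − shallow).
Δρ/ρ₀ = −αΔT + βΔS = -1.76 × 10⁻⁴ + 6.66 × 10⁻⁴ = 4.90 × 10⁻⁴, so Δρ ≈ 0.5022 kg m⁻³.
N² = (g/ρ₀)·Δρ/Δz = g·(Δρ/ρ₀)/Δz = 9.81 × 4.90 × 10⁻⁴ / 107 = 4.4924 × 10⁻⁵ s⁻².
N = √(4.4924 × 10⁻⁵) = 6.7025 × 10⁻³ rad s⁻¹ → T = 2π/N = 937.44 s = 15.624 min ≈ 15.6 min.

15.6 min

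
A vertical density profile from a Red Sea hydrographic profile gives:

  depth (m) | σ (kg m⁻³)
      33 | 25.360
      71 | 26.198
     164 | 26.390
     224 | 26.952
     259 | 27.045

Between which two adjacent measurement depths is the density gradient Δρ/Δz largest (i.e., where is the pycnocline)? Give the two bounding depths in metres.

Compute the density gradient over each adjacent pair:
  33–71 m: Δρ/Δz = 0.838/38 = 0.022 kg m⁻⁴
  71–164 m: Δρ/Δz = 0.192/93 = 2.1 × 10⁻³ kg m⁻⁴
  164–224 m: Δρ/Δz = 0.562/60 = 9.4 × 10⁻³ kg m⁻⁴
  224–259 m: Δρ/Δz = 0.093/35 = 2.7 × 10⁻³ kg m⁻⁴
The largest gradient is in the 33–71 m interval — the pycnocline.

33–71 m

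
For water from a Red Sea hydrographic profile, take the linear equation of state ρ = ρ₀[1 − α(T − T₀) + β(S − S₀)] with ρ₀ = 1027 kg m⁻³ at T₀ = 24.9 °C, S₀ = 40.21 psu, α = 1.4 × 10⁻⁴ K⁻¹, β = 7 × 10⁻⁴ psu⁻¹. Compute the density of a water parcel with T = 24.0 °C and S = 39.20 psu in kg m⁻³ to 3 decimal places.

T − T₀ = -0.9 K, S − S₀ = -1.01 psu.
Bracket = 1 − α·(-0.9) + β·(-1.01) = 1 + (-5.81 × 10⁻⁴) = 0.9994190.
ρ = 1027 × 0.9994190 = 1026.403 kg m⁻³.

1026.403 kg m⁻³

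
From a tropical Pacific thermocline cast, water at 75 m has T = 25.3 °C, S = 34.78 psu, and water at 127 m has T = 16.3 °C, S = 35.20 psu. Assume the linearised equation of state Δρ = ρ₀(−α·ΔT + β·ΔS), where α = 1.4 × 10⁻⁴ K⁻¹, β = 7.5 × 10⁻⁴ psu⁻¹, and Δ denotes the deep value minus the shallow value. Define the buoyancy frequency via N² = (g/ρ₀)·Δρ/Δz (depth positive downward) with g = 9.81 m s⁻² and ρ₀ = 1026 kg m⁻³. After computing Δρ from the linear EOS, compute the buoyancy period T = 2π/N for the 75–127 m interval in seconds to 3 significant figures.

ΔT = -9.0 K, ΔS = +0.42 psu (deep − shallow).
Δρ/ρ₀ = −αΔT + βΔS = 1.26 × 10⁻³ + 3.15 × 10⁻⁴ = 1.575 × 10⁻³, so Δρ ≈ 1.616 kg m⁻³.
N² = (g/ρ₀)·Δρ/Δz = g·(Δρ/ρ₀)/Δz = 9.81 × 1.575 × 10⁻³ / 52 = 2.9713 × 10⁻⁴ s⁻².
N = √(2.9713 × 10⁻⁴) = 0.017237 rad s⁻¹ → T = 2π/N = 364.52 s ≈ 365 s.

365 s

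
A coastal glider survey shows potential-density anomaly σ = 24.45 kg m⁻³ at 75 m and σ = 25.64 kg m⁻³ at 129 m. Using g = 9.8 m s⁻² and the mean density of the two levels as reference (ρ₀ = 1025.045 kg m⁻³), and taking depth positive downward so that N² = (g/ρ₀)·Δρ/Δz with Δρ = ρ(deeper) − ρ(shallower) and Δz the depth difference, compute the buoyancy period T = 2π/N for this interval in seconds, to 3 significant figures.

433 s

Δρ = 1025.64 − 1024.45 = 1.19 kg m⁻³ over Δz = 129 − 75 = 54 m.
N² = (9.8/1025.045) × (1.19/54) = 2.1069 × 10⁻⁴ s⁻².
N = √(2.1069 × 10⁻⁴) = 0.014515 rad s⁻¹, so T = 2π/N = 432.88 s ≈ 433 s.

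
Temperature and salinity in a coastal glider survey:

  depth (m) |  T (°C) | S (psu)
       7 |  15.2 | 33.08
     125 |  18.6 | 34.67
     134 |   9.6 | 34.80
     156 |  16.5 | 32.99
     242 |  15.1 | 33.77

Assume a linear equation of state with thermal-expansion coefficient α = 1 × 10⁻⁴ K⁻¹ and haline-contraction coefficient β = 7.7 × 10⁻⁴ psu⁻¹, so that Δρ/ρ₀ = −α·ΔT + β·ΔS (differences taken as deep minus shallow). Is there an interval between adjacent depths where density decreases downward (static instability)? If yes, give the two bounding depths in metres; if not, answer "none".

Evaluate Δρ/ρ₀ = −αΔT + βΔS across each adjacent pair:
  7–125 m: −αΔT+βΔS = −(1 × 10⁻⁴)(+3.4)+(7.7 × 10⁻⁴)(+1.59) = 8.8 × 10⁻⁴ → stable
  125–134 m: −αΔT+βΔS = −(1 × 10⁻⁴)(-9.0)+(7.7 × 10⁻⁴)(+0.13) = 1.0 × 10⁻³ → stable
  134–156 m: −αΔT+βΔS = −(1 × 10⁻⁴)(+6.9)+(7.7 × 10⁻⁴)(-1.81) = -2.1 × 10⁻³ → UNSTABLE
  156–242 m: −αΔT+βΔS = −(1 × 10⁻⁴)(-1.4)+(7.7 × 10⁻⁴)(+0.78) = 7.4 × 10⁻⁴ → stable
The 134–156 m interval has Δρ < 0: lighter water underlies denser water.

134–156 m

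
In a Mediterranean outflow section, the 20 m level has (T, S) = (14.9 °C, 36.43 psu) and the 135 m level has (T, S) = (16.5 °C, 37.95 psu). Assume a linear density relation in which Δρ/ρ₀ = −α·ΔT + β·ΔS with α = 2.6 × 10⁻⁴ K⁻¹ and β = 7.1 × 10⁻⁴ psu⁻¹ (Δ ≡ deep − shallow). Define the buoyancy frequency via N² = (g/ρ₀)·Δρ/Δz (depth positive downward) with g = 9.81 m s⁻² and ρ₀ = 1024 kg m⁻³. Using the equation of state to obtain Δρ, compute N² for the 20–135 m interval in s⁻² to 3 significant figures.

ΔT = +1.6 K, ΔS = +1.52 psu (deep − shallow).
Δρ/ρ₀ = −αΔT + βΔS = -4.16 × 10⁻⁴ + 1.0792 × 10⁻³ = 6.632 × 10⁻⁴, so Δρ ≈ 0.6791 kg m⁻³.
N² = (g/ρ₀)·Δρ/Δz = g·(Δρ/ρ₀)/Δz = 9.81 × 6.632 × 10⁻⁴ / 115 = 5.6574 × 10⁻⁵ s⁻² ≈ 5.66 × 10⁻⁵ s⁻².

5.66 × 10⁻⁵ s⁻²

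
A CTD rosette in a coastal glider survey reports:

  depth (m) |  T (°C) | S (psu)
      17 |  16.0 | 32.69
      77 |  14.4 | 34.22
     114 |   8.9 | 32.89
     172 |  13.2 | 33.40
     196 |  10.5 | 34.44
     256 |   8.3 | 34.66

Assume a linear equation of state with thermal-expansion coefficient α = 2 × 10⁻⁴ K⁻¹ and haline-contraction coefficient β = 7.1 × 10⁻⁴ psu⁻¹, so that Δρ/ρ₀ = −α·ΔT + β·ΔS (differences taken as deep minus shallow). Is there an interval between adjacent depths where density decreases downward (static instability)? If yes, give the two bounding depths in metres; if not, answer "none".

114–172 m

Evaluate Δρ/ρ₀ = −αΔT + βΔS across each adjacent pair:
  17–77 m: −αΔT+βΔS = −(2 × 10⁻⁴)(-1.6)+(7.1 × 10⁻⁴)(+1.53) = 1.4 × 10⁻³ → stable
  77–114 m: −αΔT+βΔS = −(2 × 10⁻⁴)(-5.5)+(7.1 × 10⁻⁴)(-1.33) = 1.6 × 10⁻⁴ → stable
  114–172 m: −αΔT+βΔS = −(2 × 10⁻⁴)(+4.3)+(7.1 × 10⁻⁴)(+0.51) = -5.0 × 10⁻⁴ → UNSTABLE
  172–196 m: −αΔT+βΔS = −(2 × 10⁻⁴)(-2.7)+(7.1 × 10⁻⁴)(+1.04) = 1.3 × 10⁻³ → stable
  196–256 m: −αΔT+βΔS = −(2 × 10⁻⁴)(-2.2)+(7.1 × 10⁻⁴)(+0.22) = 6.0 × 10⁻⁴ → stable
The 114–172 m interval has Δρ < 0: lighter water underlies denser water.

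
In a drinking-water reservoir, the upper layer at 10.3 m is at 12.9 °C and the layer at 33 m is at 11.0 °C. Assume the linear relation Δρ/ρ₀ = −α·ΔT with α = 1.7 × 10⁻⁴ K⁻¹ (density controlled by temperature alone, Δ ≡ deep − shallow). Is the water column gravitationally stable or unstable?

stable

ΔT = 11.0 − 12.9 = -1.9 K, so Δρ/ρ₀ = −αΔT = 3.23 × 10⁻⁴.
Δρ/ρ₀ > 0, so Δρ > 0: deeper water is denser → statically stable.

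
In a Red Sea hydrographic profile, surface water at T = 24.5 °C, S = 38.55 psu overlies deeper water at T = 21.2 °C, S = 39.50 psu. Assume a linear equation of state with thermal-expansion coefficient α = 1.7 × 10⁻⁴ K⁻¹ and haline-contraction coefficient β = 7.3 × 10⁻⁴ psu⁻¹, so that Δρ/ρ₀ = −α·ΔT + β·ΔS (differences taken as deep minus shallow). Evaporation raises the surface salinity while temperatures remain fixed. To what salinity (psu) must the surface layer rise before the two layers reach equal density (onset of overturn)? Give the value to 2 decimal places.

40.27 psu

Neutral buoyancy requires −α(T_deep − T_surf) + β(S_deep − S_surf′) = 0.
S_surf′ = S_deep − (α/β)·ΔT = 39.50 − (1.7 × 10⁻⁴/7.3 × 10⁻⁴)·(-3.3) = 40.2685 psu.
Increase required: 40.2685 − 38.55 = 1.7185 psu.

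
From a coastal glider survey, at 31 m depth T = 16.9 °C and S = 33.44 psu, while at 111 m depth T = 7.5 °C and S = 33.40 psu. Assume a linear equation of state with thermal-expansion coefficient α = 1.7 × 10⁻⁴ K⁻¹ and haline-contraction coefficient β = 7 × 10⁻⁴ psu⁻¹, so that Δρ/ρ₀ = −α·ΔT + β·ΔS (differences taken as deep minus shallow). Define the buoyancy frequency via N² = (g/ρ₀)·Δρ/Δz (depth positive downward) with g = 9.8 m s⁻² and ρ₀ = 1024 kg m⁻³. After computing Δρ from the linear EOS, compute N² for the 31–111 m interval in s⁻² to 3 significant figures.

1.92 × 10⁻⁴ s⁻²

ΔT = -9.4 K, ΔS = -0.04 psu (deep − shallow).
Δρ/ρ₀ = −αΔT + βΔS = 1.598 × 10⁻³ − 2.80 × 10⁻⁵ = 1.57 × 10⁻³, so Δρ ≈ 1.608 kg m⁻³.
N² = (g/ρ₀)·Δρ/Δz = g·(Δρ/ρ₀)/Δz = 9.8 × 1.57 × 10⁻³ / 80 = 1.9233 × 10⁻⁴ s⁻² ≈ 1.92 × 10⁻⁴ s⁻².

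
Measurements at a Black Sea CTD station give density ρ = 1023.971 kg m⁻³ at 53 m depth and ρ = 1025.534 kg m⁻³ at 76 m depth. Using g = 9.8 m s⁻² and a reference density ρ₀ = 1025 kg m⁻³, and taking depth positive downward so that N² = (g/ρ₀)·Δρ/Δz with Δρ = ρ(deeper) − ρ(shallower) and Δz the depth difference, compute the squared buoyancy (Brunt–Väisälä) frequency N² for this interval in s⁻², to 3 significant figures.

Δρ = 1025.534 − 1023.971 = 1.563 kg m⁻³ over Δz = 76 − 53 = 23 m.
N² = (9.8/1025) × (1.563/23) = 6.4973 × 10⁻⁴ s⁻² ≈ 6.50 × 10⁻⁴ s⁻².

6.50 × 10⁻⁴ s⁻²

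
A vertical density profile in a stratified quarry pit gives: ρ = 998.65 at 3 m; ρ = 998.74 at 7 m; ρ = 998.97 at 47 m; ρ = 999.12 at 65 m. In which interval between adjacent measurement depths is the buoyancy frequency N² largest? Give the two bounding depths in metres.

Compute the density gradient over each adjacent pair:
  3–7 m: Δρ/Δz = 0.09/4 = 0.022 kg m⁻⁴
  7–47 m: Δρ/Δz = 0.23/40 = 5.7 × 10⁻³ kg m⁻⁴
  47–65 m: Δρ/Δz = 0.15/18 = 8.3 × 10⁻³ kg m⁻⁴
The largest gradient is in the 3–7 m interval — the pycnocline.

3–7 m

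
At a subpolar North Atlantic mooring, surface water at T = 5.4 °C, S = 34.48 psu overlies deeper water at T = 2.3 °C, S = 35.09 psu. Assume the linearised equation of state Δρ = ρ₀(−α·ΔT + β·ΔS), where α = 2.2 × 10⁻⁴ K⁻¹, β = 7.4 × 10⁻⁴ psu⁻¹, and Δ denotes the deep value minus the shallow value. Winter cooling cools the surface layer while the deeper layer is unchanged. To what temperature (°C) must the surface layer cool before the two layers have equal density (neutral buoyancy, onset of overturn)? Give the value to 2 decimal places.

0.25 °C

Neutral buoyancy requires Δρ = 0, i.e. −α(T_deep − T_surf′) + β(S_deep − S_surf) = 0.
T_surf′ = T_deep − (β/α)·ΔS = 2.3 − (7.4 × 10⁻⁴/2.2 × 10⁻⁴)·(+0.61) = 0.2482 °C.
Cooling required: 5.4 − (0.2482) = 5.1518 °C.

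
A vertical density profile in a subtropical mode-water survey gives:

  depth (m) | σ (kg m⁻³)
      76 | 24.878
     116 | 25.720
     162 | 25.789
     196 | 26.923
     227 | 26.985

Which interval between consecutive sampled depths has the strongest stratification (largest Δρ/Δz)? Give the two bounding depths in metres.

162–196 m

Compute the density gradient over each adjacent pair:
  76–116 m: Δρ/Δz = 0.842/40 = 0.021 kg m⁻⁴
  116–162 m: Δρ/Δz = 0.069/46 = 1.5 × 10⁻³ kg m⁻⁴
  162–196 m: Δρ/Δz = 1.134/34 = 0.033 kg m⁻⁴
  196–227 m: Δρ/Δz = 0.062/31 = 2.0 × 10⁻³ kg m⁻⁴
The largest gradient is in the 162–196 m interval — the pycnocline.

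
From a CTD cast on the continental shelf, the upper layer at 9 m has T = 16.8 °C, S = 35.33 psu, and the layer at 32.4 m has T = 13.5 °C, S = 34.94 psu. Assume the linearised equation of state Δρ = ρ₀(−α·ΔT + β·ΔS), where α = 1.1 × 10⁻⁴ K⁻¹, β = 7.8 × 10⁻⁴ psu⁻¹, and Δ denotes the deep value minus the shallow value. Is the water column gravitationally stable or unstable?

ΔT = 13.5 − 16.8 = -3.3 K and ΔS = 34.94 − 35.33 = -0.39 psu (deep − shallow).
−αΔT = 3.63 × 10⁻⁴; βΔS = -3.042 × 10⁻⁴; sum Δρ/ρ₀ = 5.88 × 10⁻⁵.
Δρ/ρ₀ > 0, so Δρ > 0: deeper water is denser → statically stable.

stable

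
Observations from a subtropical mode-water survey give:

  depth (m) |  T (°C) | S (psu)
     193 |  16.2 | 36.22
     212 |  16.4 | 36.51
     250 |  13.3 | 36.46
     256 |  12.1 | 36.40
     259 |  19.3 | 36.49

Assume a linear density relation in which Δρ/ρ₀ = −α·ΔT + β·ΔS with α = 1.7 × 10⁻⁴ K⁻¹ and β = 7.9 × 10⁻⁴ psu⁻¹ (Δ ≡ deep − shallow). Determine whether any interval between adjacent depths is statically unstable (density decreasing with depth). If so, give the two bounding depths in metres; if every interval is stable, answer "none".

256–259 m

Evaluate Δρ/ρ₀ = −αΔT + βΔS across each adjacent pair:
  193–212 m: −αΔT+βΔS = −(1.7 × 10⁻⁴)(+0.2)+(7.9 × 10⁻⁴)(+0.29) = 2.0 × 10⁻⁴ → stable
  212–250 m: −αΔT+βΔS = −(1.7 × 10⁻⁴)(-3.1)+(7.9 × 10⁻⁴)(-0.05) = 4.9 × 10⁻⁴ → stable
  250–256 m: −αΔT+βΔS = −(1.7 × 10⁻⁴)(-1.2)+(7.9 × 10⁻⁴)(-0.06) = 1.6 × 10⁻⁴ → stable
  256–259 m: −αΔT+βΔS = −(1.7 × 10⁻⁴)(+7.2)+(7.9 × 10⁻⁴)(+0.09) = -1.2 × 10⁻³ → UNSTABLE
The 256–259 m interval has Δρ < 0: lighter water underlies denser water.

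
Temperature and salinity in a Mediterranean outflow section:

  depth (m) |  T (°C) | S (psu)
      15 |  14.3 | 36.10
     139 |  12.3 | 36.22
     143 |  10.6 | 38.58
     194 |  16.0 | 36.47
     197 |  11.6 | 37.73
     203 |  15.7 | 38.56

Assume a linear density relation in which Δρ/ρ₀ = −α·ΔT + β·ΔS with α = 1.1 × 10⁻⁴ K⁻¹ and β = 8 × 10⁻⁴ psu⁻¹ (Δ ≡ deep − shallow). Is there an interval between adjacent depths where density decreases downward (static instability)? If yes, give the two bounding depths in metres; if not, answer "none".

Evaluate Δρ/ρ₀ = −αΔT + βΔS across each adjacent pair:
  15–139 m: −αΔT+βΔS = −(1.1 × 10⁻⁴)(-2.0)+(8 × 10⁻⁴)(+0.12) = 3.2 × 10⁻⁴ → stable
  139–143 m: −αΔT+βΔS = −(1.1 × 10⁻⁴)(-1.7)+(8 × 10⁻⁴)(+2.36) = 2.1 × 10⁻³ → stable
  143–194 m: −αΔT+βΔS = −(1.1 × 10⁻⁴)(+5.4)+(8 × 10⁻⁴)(-2.11) = -2.3 × 10⁻³ → UNSTABLE
  194–197 m: −αΔT+βΔS = −(1.1 × 10⁻⁴)(-4.4)+(8 × 10⁻⁴)(+1.26) = 1.5 × 10⁻³ → stable
  197–203 m: −αΔT+βΔS = −(1.1 × 10⁻⁴)(+4.1)+(8 × 10⁻⁴)(+0.83) = 2.1 × 10⁻⁴ → stable
The 143–194 m interval has Δρ < 0: lighter water underlies denser water.

143–194 m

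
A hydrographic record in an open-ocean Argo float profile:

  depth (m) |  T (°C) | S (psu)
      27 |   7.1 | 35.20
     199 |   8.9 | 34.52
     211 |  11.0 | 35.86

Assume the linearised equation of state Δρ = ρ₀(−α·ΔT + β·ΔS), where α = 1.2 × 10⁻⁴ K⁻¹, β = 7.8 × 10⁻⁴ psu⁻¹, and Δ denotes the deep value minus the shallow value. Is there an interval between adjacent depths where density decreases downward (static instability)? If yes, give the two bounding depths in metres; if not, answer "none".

Evaluate Δρ/ρ₀ = −αΔT + βΔS across each adjacent pair:
  27–199 m: −αΔT+βΔS = −(1.2 × 10⁻⁴)(+1.8)+(7.8 × 10⁻⁴)(-0.68) = -7.5 × 10⁻⁴ → UNSTABLE
  199–211 m: −αΔT+βΔS = −(1.2 × 10⁻⁴)(+2.1)+(7.8 × 10⁻⁴)(+1.34) = 7.9 × 10⁻⁴ → stable
The 27–199 m interval has Δρ < 0: lighter water underlies denser water.

27–199 m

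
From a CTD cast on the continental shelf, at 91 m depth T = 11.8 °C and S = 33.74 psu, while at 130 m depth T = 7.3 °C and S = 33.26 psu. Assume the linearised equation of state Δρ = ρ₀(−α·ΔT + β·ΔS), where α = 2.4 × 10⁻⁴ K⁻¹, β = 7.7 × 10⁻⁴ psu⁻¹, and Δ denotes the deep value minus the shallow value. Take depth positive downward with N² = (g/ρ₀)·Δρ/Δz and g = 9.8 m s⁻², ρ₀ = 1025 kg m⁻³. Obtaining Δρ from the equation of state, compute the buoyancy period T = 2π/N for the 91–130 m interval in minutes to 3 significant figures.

ΔT = -4.5 K, ΔS = -0.48 psu (deep − shallow).
Δρ/ρ₀ = −αΔT + βΔS = 1.08 × 10⁻³ − 3.696 × 10⁻⁴ = 7.104 × 10⁻⁴, so Δρ ≈ 0.7282 kg m⁻³.
N² = (g/ρ₀)·Δρ/Δz = g·(Δρ/ρ₀)/Δz = 9.8 × 7.104 × 10⁻⁴ / 39 = 1.7851 × 10⁻⁴ s⁻².
N = √(1.7851 × 10⁻⁴) = 0.013361 rad s⁻¹ → T = 2π/N = 470.26 s = 7.8377 min ≈ 7.84 min.

7.84 min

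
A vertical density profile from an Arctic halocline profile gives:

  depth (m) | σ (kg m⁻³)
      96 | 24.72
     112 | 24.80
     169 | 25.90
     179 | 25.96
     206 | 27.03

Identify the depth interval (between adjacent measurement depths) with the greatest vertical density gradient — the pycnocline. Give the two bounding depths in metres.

Compute the density gradient over each adjacent pair:
  96–112 m: Δρ/Δz = 0.08/16 = 5.0 × 10⁻³ kg m⁻⁴
  112–169 m: Δρ/Δz = 1.10/57 = 0.019 kg m⁻⁴
  169–179 m: Δρ/Δz = 0.06/10 = 6.0 × 10⁻³ kg m⁻⁴
  179–206 m: Δρ/Δz = 1.07/27 = 0.040 kg m⁻⁴
The largest gradient is in the 179–206 m interval — the pycnocline.

179–206 m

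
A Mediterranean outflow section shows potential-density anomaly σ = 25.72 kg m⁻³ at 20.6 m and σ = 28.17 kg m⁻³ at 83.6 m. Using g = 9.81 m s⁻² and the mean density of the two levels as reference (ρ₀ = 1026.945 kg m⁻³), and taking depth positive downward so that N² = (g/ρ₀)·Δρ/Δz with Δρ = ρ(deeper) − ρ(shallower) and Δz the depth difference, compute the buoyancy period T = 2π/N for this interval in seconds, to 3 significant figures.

326 s

Δρ = 1028.17 − 1025.72 = 2.45 kg m⁻³ over Δz = 83.6 − 20.6 = 63 m.
N² = (9.81/1026.945) × (2.45/63) = 3.7149 × 10⁻⁴ s⁻².
N = √(3.7149 × 10⁻⁴) = 0.019274 rad s⁻¹, so T = 2π/N = 325.99 s ≈ 326 s.
A positive N² confirms static stability across the interval.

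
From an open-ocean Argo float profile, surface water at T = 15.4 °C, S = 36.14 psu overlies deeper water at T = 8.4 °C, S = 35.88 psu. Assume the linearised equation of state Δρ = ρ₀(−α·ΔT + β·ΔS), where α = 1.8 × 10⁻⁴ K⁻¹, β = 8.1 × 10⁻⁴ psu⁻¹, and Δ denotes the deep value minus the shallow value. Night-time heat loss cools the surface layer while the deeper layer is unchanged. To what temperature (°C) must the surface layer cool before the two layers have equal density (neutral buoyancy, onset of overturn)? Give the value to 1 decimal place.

9.6 °C

Neutral buoyancy requires Δρ = 0, i.e. −α(T_deep − T_surf′) + β(S_deep − S_surf) = 0.
T_surf′ = T_deep − (β/α)·ΔS = 8.4 − (8.1 × 10⁻⁴/1.8 × 10⁻⁴)·(-0.26) = 9.570 °C.
Cooling required: 15.4 − (9.570) = 5.830 °C.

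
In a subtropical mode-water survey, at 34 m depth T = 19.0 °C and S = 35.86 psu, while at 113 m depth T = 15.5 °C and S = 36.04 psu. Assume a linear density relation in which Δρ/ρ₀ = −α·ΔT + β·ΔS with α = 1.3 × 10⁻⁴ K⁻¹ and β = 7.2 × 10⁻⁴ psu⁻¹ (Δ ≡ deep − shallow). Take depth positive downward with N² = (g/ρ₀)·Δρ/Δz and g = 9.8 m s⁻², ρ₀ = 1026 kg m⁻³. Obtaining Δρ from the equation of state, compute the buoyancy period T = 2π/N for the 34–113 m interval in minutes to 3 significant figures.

ΔT = -3.5 K, ΔS = +0.18 psu (deep − shallow).
Δρ/ρ₀ = −αΔT + βΔS = 4.55 × 10⁻⁴ + 1.296 × 10⁻⁴ = 5.846 × 10⁻⁴, so Δρ ≈ 0.5998 kg m⁻³.
N² = (g/ρ₀)·Δρ/Δz = g·(Δρ/ρ₀)/Δz = 9.8 × 5.846 × 10⁻⁴ / 79 = 7.2520 × 10⁻⁵ s⁻².
N = √(7.2520 × 10⁻⁵) = 8.5159 × 10⁻³ rad s⁻¹ → T = 2π/N = 737.82 s = 12.297 min ≈ 12.3 min.

12.3 min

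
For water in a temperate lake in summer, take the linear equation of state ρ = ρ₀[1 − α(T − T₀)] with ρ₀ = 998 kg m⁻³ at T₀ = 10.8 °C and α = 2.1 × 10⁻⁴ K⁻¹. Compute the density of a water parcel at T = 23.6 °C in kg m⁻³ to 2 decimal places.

T − T₀ = +12.8 K.
Bracket = 1 − α·(+12.8) = 1 + (-2.688 × 10⁻³) = 0.9973120.
ρ = 998 × 0.9973120 = 995.32 kg m⁻³.

995.32 kg m⁻³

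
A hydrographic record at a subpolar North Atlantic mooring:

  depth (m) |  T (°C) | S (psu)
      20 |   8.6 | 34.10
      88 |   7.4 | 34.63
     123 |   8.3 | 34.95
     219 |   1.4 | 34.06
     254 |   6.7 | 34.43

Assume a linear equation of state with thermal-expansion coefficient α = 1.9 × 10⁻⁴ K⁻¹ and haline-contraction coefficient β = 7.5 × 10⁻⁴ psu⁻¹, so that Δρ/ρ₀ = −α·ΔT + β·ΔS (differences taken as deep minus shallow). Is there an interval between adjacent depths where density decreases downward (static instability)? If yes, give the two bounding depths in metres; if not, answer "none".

219–254 m

Evaluate Δρ/ρ₀ = −αΔT + βΔS across each adjacent pair:
  20–88 m: −αΔT+βΔS = −(1.9 × 10⁻⁴)(-1.2)+(7.5 × 10⁻⁴)(+0.53) = 6.3 × 10⁻⁴ → stable
  88–123 m: −αΔT+βΔS = −(1.9 × 10⁻⁴)(+0.9)+(7.5 × 10⁻⁴)(+0.32) = 6.9 × 10⁻⁵ → stable
  123–219 m: −αΔT+βΔS = −(1.9 × 10⁻⁴)(-6.9)+(7.5 × 10⁻⁴)(-0.89) = 6.4 × 10⁻⁴ → stable
  219–254 m: −αΔT+βΔS = −(1.9 × 10⁻⁴)(+5.3)+(7.5 × 10⁻⁴)(+0.37) = -7.3 × 10⁻⁴ → UNSTABLE
The 219–254 m interval has Δρ < 0: lighter water underlies denser water.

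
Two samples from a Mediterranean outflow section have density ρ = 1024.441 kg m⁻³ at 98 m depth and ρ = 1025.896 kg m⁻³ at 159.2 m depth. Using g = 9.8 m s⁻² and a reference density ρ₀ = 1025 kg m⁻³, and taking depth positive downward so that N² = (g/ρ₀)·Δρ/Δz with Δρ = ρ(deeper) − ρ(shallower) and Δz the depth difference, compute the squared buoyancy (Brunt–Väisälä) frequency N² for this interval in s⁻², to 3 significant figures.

2.27 × 10⁻⁴ s⁻²

Δρ = 1025.896 − 1024.441 = 1.455 kg m⁻³ over Δz = 159.2 − 98 = 61.2 m.
N² = (9.8/1025) × (1.455/61.2) = 2.2731 × 10⁻⁴ s⁻² ≈ 2.27 × 10⁻⁴ s⁻².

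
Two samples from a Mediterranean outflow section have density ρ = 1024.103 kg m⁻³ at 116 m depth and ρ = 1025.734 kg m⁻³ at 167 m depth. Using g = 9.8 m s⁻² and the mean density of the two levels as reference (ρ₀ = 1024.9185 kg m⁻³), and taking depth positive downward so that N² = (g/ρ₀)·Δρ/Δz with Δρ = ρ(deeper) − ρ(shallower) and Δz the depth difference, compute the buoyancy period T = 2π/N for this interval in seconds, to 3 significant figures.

Δρ = 1025.734 − 1024.103 = 1.631 kg m⁻³ over Δz = 167 − 116 = 51 m.
N² = (9.8/1024.9185) × (1.631/51) = 3.0579 × 10⁻⁴ s⁻².
N = √(3.0579 × 10⁻⁴) = 0.017487 rad s⁻¹, so T = 2π/N = 359.31 s ≈ 359 s.
N² > 0, so the interval is statically stable.

359 s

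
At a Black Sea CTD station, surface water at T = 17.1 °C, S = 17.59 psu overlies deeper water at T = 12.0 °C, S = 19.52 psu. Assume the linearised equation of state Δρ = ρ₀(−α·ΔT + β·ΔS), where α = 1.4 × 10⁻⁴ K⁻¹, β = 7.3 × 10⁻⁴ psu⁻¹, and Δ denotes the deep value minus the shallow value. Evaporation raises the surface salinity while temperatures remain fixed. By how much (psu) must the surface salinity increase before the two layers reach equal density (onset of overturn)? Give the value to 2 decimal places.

Neutral buoyancy requires −α(T_deep − T_surf) + β(S_deep − S_surf′) = 0.
S_surf′ = S_deep − (α/β)·ΔT = 19.52 − (1.4 × 10⁻⁴/7.3 × 10⁻⁴)·(-5.1) = 20.4981 psu.
Increase required: 20.4981 − 17.59 = 2.9081 psu.

2.91 psu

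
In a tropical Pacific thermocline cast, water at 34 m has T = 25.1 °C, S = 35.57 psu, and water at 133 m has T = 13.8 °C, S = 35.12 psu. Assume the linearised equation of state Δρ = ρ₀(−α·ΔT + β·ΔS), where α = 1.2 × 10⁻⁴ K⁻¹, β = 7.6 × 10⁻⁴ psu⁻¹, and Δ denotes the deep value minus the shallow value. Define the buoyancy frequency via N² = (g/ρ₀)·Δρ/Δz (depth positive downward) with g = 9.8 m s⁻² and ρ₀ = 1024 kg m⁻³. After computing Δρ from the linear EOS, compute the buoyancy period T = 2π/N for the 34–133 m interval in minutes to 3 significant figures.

10.5 min

ΔT = -11.3 K, ΔS = -0.45 psu (deep − shallow).
Δρ/ρ₀ = −αΔT + βΔS = 1.356 × 10⁻³ − 3.42 × 10⁻⁴ = 1.014 × 10⁻³, so Δρ ≈ 1.038 kg m⁻³.
N² = (g/ρ₀)·Δρ/Δz = g·(Δρ/ρ₀)/Δz = 9.8 × 1.014 × 10⁻³ / 99 = 1.0038 × 10⁻⁴ s⁻².
N = √(1.0038 × 10⁻⁴) = 0.010019 rad s⁻¹ → T = 2π/N = 627.13 s = 10.452 min ≈ 10.5 min.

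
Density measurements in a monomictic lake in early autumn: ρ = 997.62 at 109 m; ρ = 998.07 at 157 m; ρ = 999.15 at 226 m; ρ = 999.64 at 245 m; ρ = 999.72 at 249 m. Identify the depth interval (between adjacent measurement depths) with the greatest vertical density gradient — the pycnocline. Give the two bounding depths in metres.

Compute the density gradient over each adjacent pair:
  109–157 m: Δρ/Δz = 0.45/48 = 9.4 × 10⁻³ kg m⁻⁴
  157–226 m: Δρ/Δz = 1.08/69 = 0.016 kg m⁻⁴
  226–245 m: Δρ/Δz = 0.49/19 = 0.026 kg m⁻⁴
  245–249 m: Δρ/Δz = 0.08/4 = 0.020 kg m⁻⁴
The largest gradient is in the 226–245 m interval — the pycnocline.

226–245 m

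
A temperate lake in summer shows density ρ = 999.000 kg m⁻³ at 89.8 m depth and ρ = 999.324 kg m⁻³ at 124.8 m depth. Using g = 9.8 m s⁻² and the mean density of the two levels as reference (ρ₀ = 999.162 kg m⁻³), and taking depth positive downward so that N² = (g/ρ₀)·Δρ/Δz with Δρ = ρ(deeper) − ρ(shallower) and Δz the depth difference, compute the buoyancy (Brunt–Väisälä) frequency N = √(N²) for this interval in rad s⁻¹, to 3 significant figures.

Δρ = 999.324 − 999.000 = 0.324 kg m⁻³ over Δz = 124.8 − 89.8 = 35 m.
N² = (9.8/999.162) × (0.324/35) = 9.0796 × 10⁻⁵ s⁻².
N = √(9.0796 × 10⁻⁵) = 9.5287 × 10⁻³ rad s⁻¹ ≈ 9.53 × 10⁻³ rad s⁻¹.
N² > 0, so the interval is statically stable.

9.53 × 10⁻³ rad s⁻¹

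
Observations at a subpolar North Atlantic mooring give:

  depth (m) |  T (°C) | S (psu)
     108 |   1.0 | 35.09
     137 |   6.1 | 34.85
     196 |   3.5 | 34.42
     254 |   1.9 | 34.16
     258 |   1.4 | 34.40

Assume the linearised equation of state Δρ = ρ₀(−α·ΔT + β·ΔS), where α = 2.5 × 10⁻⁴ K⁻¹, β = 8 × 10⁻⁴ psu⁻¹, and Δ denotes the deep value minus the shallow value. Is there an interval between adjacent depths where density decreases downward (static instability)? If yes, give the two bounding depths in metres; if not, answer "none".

Evaluate Δρ/ρ₀ = −αΔT + βΔS across each adjacent pair:
  108–137 m: −αΔT+βΔS = −(2.5 × 10⁻⁴)(+5.1)+(8 × 10⁻⁴)(-0.24) = -1.5 × 10⁻³ → UNSTABLE
  137–196 m: −αΔT+βΔS = −(2.5 × 10⁻⁴)(-2.6)+(8 × 10⁻⁴)(-0.43) = 3.1 × 10⁻⁴ → stable
  196–254 m: −αΔT+βΔS = −(2.5 × 10⁻⁴)(-1.6)+(8 × 10⁻⁴)(-0.26) = 1.9 × 10⁻⁴ → stable
  254–258 m: −αΔT+βΔS = −(2.5 × 10⁻⁴)(-0.5)+(8 × 10⁻⁴)(+0.24) = 3.2 × 10⁻⁴ → stable
The 108–137 m interval has Δρ < 0: lighter water underlies denser water.

108–137 m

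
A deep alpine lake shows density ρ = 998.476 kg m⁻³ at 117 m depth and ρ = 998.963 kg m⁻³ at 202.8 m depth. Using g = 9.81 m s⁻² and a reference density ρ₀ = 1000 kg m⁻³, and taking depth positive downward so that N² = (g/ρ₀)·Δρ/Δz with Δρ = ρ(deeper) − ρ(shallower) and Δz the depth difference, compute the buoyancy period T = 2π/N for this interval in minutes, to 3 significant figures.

14.0 min

Δρ = 998.963 − 998.476 = 0.487 kg m⁻³ over Δz = 202.8 − 117 = 85.8 m.
N² = (9.81/1000) × (0.487/85.8) = 5.5681 × 10⁻⁵ s⁻².
N = √(5.5681 × 10⁻⁵) = 7.4620 × 10⁻³ rad s⁻¹, so T = 2π/N = 842.02 s = 14.034 min ≈ 14.0 min.
Since Δρ > 0 the layer is stably stratified.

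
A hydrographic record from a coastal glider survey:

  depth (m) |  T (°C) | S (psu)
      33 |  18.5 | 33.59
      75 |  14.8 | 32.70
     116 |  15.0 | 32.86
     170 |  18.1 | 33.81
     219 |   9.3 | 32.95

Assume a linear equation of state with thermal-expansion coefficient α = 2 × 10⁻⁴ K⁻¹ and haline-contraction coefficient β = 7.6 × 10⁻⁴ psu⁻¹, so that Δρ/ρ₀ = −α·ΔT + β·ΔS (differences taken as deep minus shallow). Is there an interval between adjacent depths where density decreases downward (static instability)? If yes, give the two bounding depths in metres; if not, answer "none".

Evaluate Δρ/ρ₀ = −αΔT + βΔS across each adjacent pair:
  33–75 m: −αΔT+βΔS = −(2 × 10⁻⁴)(-3.7)+(7.6 × 10⁻⁴)(-0.89) = 6.4 × 10⁻⁵ → stable
  75–116 m: −αΔT+βΔS = −(2 × 10⁻⁴)(+0.2)+(7.6 × 10⁻⁴)(+0.16) = 8.2 × 10⁻⁵ → stable
  116–170 m: −αΔT+βΔS = −(2 × 10⁻⁴)(+3.1)+(7.6 × 10⁻⁴)(+0.95) = 1.0 × 10⁻⁴ → stable
  170–219 m: −αΔT+βΔS = −(2 × 10⁻⁴)(-8.8)+(7.6 × 10⁻⁴)(-0.86) = 1.1 × 10⁻³ → stable
Every interval has Δρ > 0: the column is stably stratified throughout.

none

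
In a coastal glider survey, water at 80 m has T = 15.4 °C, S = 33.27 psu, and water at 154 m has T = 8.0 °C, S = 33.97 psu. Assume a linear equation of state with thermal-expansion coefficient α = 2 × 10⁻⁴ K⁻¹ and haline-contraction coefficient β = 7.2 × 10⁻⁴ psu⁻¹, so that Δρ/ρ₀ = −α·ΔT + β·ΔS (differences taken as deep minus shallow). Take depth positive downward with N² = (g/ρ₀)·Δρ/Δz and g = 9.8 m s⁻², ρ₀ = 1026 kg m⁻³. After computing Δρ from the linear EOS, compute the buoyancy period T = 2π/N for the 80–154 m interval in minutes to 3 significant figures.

6.46 min

ΔT = -7.4 K, ΔS = +0.70 psu (deep − shallow).
Δρ/ρ₀ = −αΔT + βΔS = 1.48 × 10⁻³ + 5.04 × 10⁻⁴ = 1.984 × 10⁻³, so Δρ ≈ 2.036 kg m⁻³.
N² = (g/ρ₀)·Δρ/Δz = g·(Δρ/ρ₀)/Δz = 9.8 × 1.984 × 10⁻³ / 74 = 2.6275 × 10⁻⁴ s⁻².
N = √(2.6275 × 10⁻⁴) = 0.016210 rad s⁻¹ → T = 2π/N = 387.61 s = 6.4602 min ≈ 6.46 min.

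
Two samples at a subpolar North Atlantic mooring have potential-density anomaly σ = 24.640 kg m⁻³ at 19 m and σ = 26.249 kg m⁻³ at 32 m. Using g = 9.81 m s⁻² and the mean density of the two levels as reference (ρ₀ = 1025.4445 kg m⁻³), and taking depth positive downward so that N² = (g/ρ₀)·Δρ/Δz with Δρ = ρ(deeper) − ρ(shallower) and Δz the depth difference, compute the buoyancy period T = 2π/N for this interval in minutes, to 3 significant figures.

Δρ = 1026.249 − 1024.640 = 1.609 kg m⁻³ over Δz = 32 − 19 = 13 m.
N² = (9.81/1025.4445) × (1.609/13) = 1.1840 × 10⁻³ s⁻².
N = √(1.1840 × 10⁻³) = 0.034409 rad s⁻¹, so T = 2π/N = 182.60 s = 3.0433 min ≈ 3.04 min.

3.04 min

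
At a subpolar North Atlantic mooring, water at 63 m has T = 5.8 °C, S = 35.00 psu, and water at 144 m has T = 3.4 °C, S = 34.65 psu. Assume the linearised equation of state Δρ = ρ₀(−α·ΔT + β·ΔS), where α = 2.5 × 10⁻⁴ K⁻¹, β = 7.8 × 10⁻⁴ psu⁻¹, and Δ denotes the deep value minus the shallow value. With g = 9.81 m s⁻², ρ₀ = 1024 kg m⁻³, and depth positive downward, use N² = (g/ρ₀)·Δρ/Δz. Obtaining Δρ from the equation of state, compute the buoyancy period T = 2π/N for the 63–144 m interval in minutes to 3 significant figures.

ΔT = -2.4 K, ΔS = -0.35 psu (deep − shallow).
Δρ/ρ₀ = −αΔT + βΔS = 6.00 × 10⁻⁴ − 2.73 × 10⁻⁴ = 3.27 × 10⁻⁴, so Δρ ≈ 0.3348 kg m⁻³.
N² = (g/ρ₀)·Δρ/Δz = g·(Δρ/ρ₀)/Δz = 9.81 × 3.27 × 10⁻⁴ / 81 = 3.9603 × 10⁻⁵ s⁻².
N = √(3.9603 × 10⁻⁵) = 6.2931 × 10⁻³ rad s⁻¹ → T = 2π/N = 998.42 s = 16.640 min ≈ 16.6 min.

16.6 min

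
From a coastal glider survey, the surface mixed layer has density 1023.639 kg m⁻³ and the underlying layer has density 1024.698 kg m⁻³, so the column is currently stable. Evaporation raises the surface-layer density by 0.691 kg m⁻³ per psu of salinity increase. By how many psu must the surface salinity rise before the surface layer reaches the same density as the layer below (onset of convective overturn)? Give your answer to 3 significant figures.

Density deficit of the surface layer: 1024.698 − 1023.639 = 1.059 kg m⁻³.
Required change = 1.059 / 0.691 = 1.53 psu.

1.53 psu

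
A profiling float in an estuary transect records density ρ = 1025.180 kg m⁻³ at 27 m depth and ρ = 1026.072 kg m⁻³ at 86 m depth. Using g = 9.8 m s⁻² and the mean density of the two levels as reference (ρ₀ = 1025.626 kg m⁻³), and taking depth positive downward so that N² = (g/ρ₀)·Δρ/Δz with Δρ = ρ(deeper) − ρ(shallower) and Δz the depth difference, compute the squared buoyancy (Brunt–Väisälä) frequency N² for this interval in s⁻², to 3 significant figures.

1.44 × 10⁻⁴ s⁻²

Δρ = 1026.072 − 1025.180 = 0.892 kg m⁻³ over Δz = 86 − 27 = 59 m.
N² = (9.8/1025.626) × (0.892/59) = 1.4446 × 10⁻⁴ s⁻² ≈ 1.44 × 10⁻⁴ s⁻².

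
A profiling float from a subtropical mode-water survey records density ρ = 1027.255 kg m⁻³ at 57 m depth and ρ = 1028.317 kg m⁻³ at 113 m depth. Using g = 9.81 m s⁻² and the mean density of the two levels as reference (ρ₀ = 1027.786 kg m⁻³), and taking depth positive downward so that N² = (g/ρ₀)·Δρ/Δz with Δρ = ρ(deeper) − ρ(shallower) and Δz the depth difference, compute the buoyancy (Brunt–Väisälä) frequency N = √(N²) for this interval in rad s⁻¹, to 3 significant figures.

Δρ = 1028.317 − 1027.255 = 1.062 kg m⁻³ over Δz = 113 − 57 = 56 m.
N² = (9.81/1027.786) × (1.062/56) = 1.8101 × 10⁻⁴ s⁻².
N = √(1.8101 × 10⁻⁴) = 0.013454 rad s⁻¹ ≈ 0.0135 rad s⁻¹.

0.0135 rad s⁻¹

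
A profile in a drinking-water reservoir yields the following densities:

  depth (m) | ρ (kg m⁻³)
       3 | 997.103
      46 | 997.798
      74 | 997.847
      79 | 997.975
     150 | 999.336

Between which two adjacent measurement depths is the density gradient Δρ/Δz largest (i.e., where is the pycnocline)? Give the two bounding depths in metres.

Compute the density gradient over each adjacent pair:
  3–46 m: Δρ/Δz = 0.695/43 = 0.016 kg m⁻⁴
  46–74 m: Δρ/Δz = 0.049/28 = 1.8 × 10⁻³ kg m⁻⁴
  74–79 m: Δρ/Δz = 0.128/5 = 0.026 kg m⁻⁴
  79–150 m: Δρ/Δz = 1.361/71 = 0.019 kg m⁻⁴
The largest gradient is in the 74–79 m interval — the pycnocline.

74–79 m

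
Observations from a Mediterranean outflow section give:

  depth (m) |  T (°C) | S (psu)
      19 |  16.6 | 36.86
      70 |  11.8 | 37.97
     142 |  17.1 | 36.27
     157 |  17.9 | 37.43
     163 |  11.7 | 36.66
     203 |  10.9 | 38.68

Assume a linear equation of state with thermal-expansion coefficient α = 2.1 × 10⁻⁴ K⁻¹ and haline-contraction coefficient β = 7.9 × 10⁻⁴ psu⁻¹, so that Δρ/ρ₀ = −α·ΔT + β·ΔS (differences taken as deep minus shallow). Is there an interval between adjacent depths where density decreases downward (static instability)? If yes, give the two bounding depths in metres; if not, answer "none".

Evaluate Δρ/ρ₀ = −αΔT + βΔS across each adjacent pair:
  19–70 m: −αΔT+βΔS = −(2.1 × 10⁻⁴)(-4.8)+(7.9 × 10⁻⁴)(+1.11) = 1.9 × 10⁻³ → stable
  70–142 m: −αΔT+βΔS = −(2.1 × 10⁻⁴)(+5.3)+(7.9 × 10⁻⁴)(-1.70) = -2.5 × 10⁻³ → UNSTABLE
  142–157 m: −αΔT+βΔS = −(2.1 × 10⁻⁴)(+0.8)+(7.9 × 10⁻⁴)(+1.16) = 7.5 × 10⁻⁴ → stable
  157–163 m: −αΔT+βΔS = −(2.1 × 10⁻⁴)(-6.2)+(7.9 × 10⁻⁴)(-0.77) = 6.9 × 10⁻⁴ → stable
  163–203 m: −αΔT+βΔS = −(2.1 × 10⁻⁴)(-0.8)+(7.9 × 10⁻⁴)(+2.02) = 1.8 × 10⁻³ → stable
The 70–142 m interval has Δρ < 0: lighter water underlies denser water.

70–142 m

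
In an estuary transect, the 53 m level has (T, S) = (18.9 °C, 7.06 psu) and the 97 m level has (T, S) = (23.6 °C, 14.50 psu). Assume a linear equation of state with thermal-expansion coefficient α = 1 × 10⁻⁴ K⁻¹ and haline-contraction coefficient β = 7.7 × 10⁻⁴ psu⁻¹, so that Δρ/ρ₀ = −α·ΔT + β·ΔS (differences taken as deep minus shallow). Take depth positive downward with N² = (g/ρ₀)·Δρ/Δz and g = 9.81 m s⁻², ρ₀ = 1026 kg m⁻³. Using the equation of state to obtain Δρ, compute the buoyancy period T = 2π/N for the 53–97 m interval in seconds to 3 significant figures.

183 s

ΔT = +4.7 K, ΔS = +7.44 psu (deep − shallow).
Δρ/ρ₀ = −αΔT + βΔS = -4.70 × 10⁻⁴ + 5.7288 × 10⁻³ = 5.2588 × 10⁻³, so Δρ ≈ 5.396 kg m⁻³.
N² = (g/ρ₀)·Δρ/Δz = g·(Δρ/ρ₀)/Δz = 9.81 × 5.2588 × 10⁻³ / 44 = 1.1725 × 10⁻³ s⁻².
N = √(1.1725 × 10⁻³) = 0.034242 rad s⁻¹ → T = 2π/N = 183.49 s ≈ 183 s.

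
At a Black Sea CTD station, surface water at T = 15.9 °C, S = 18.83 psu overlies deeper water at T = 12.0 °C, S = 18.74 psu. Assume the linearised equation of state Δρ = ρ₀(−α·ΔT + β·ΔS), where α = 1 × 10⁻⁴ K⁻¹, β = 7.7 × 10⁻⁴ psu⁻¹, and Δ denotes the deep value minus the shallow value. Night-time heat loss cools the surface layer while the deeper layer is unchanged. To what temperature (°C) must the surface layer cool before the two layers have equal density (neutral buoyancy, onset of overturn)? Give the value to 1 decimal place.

12.7 °C

Neutral buoyancy requires Δρ = 0, i.e. −α(T_deep − T_surf′) + β(S_deep − S_surf) = 0.
T_surf′ = T_deep − (β/α)·ΔS = 12.0 − (7.7 × 10⁻⁴/1 × 10⁻⁴)·(-0.09) = 12.693 °C.
Cooling required: 15.9 − (12.693) = 3.207 °C.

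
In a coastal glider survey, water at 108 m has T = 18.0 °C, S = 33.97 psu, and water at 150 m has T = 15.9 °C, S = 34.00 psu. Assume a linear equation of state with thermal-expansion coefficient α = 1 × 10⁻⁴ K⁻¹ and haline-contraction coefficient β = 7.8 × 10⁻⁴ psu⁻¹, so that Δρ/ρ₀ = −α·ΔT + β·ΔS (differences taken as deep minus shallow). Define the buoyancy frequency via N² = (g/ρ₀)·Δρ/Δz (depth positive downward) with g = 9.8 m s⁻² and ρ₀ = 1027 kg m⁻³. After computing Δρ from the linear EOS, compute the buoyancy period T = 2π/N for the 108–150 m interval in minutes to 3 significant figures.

14.2 min

ΔT = -2.1 K, ΔS = +0.03 psu (deep − shallow).
Δρ/ρ₀ = −αΔT + βΔS = 2.10 × 10⁻⁴ + 2.34 × 10⁻⁵ = 2.334 × 10⁻⁴, so Δρ ≈ 0.2397 kg m⁻³.
N² = (g/ρ₀)·Δρ/Δz = g·(Δρ/ρ₀)/Δz = 9.8 × 2.334 × 10⁻⁴ / 42 = 5.4460 × 10⁻⁵ s⁻².
N = √(5.4460 × 10⁻⁵) = 7.3797 × 10⁻³ rad s⁻¹ → T = 2π/N = 851.41 s = 14.190 min ≈ 14.2 min.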